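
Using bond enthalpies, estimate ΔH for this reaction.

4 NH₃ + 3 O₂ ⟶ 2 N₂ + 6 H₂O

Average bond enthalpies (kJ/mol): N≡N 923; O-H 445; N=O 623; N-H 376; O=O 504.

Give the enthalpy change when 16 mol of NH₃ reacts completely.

Bonds broken (reactants):
  N-H: 12 × 376 = 4512
  O=O: 3 × 504 = 1512
  Σ(broken) = 6024 kJ
Bonds formed (products):
  N≡N: 2 × 923 = 1846
  O-H: 12 × 445 = 5340
  Σ(formed) = 7186 kJ
ΔH = Σ(broken) − Σ(formed) = 6024 − 7186 = −1162 kJ
For 4× the reaction as written: 4 × (−1162) = −4648 kJ

ΔH = −4648 kJ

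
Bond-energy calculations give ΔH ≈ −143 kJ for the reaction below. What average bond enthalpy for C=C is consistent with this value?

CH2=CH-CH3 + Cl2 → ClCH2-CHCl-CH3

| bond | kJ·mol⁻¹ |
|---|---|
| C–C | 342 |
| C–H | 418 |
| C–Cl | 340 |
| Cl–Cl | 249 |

Let D be the C=C bond energy.
Σ(broken) = 1×342 + 6×418 + 1×D + 1×249 = 3099 + D
Σ(formed) = 2×342 + 2×340 + 6×418 = 3872
ΔH = Σ(broken) − Σ(formed) = (3099 + D) − (3872) = −773 + D
Setting this equal to −143 kJ gives D = 630 kJ/mol.

D(C=C) ≈ 630 kJ/mol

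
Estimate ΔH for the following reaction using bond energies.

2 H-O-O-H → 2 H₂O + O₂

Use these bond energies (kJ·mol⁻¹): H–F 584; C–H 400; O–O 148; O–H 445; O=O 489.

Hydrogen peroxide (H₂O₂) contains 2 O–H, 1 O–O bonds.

ΔH ≈ −193 kJ

Bonds broken (reactants):
  O–H: 4 × 445 = 1780
  O–O: 2 × 148 = 296
  Σ(broken) = 2076 kJ
Bonds formed (products):
  O–H: 4 × 445 = 1780
  O=O: 1 × 489 = 489
  Σ(formed) = 2269 kJ
ΔH = Σ(broken) − Σ(formed) = 2076 − 2269 = −193 kJ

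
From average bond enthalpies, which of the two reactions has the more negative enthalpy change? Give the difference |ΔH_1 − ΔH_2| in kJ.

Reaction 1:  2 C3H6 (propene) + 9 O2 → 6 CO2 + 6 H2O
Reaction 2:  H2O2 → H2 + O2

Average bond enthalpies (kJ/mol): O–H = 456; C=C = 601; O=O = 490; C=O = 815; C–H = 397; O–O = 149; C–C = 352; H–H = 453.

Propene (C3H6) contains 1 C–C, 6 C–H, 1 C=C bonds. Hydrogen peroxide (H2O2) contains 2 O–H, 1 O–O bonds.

Reaction 1, by 4290 kJ

Reaction 1:
  Bonds broken (reactants):
    C–C: 2 × 352 = 704
    C–H: 12 × 397 = 4764
    C=C: 2 × 601 = 1202
    O=O: 9 × 490 = 4410
    Σ(broken) = 11080 kJ
  Bonds formed (products):
    C=O: 12 × 815 = 9780
    O–H: 12 × 456 = 5472
    Σ(formed) = 15252 kJ
  ΔH_1 = 11080 − 15252 = −4172 kJ
Reaction 2:
  Bonds broken (reactants):
    O–H: 2 × 456 = 912
    O–O: 1 × 149 = 149
    Σ(broken) = 1061 kJ
  Bonds formed (products):
    H–H: 1 × 453 = 453
    O=O: 1 × 490 = 490
    Σ(formed) = 943 kJ
  ΔH_2 = 1061 − 943 = +118 kJ
ΔH_1 − ΔH_2 = −4290 kJ, so reaction 1 has the more negative ΔH; |ΔH_1 − ΔH_2| = 4290 kJ.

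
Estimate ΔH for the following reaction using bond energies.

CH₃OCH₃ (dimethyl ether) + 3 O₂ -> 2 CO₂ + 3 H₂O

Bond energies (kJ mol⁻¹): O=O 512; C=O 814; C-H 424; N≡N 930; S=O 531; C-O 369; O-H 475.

ΔH ≈ −1288 kJ

Bonds broken (reactants):
  C-H: 6 × 424 = 2544
  C-O: 2 × 369 = 738
  O=O: 3 × 512 = 1536
  Σ(broken) = 4818 kJ
Bonds formed (products):
  C=O: 4 × 814 = 3256
  O-H: 6 × 475 = 2850
  Σ(formed) = 6106 kJ
ΔH = Σ(broken) − Σ(formed) = 4818 − 6106 = −1288 kJ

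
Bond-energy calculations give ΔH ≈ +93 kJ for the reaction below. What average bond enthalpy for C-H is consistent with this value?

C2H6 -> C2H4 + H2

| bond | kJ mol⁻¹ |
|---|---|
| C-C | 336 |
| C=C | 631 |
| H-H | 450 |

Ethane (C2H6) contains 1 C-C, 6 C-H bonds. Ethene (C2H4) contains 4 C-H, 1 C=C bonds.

Let D be the C-H bond energy.
Σ(broken) = 1×336 + 6×D = 336 + 6D
Σ(formed) = 4×D + 1×631 + 1×450 = 1081 + 4D
ΔH = Σ(broken) − Σ(formed) = (336 + 6D) − (1081 + 4D) = −745 + 2D
Setting this equal to +93 kJ gives 2D = 838, so D = 419 kJ/mol.

D(C-H) ≈ 419 kJ/mol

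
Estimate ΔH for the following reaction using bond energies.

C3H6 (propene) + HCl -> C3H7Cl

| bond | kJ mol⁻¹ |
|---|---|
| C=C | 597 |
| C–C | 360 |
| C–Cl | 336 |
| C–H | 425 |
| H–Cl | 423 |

Bonds broken (reactants):
  C–C: 1 × 360 = 360
  C–H: 6 × 425 = 2550
  C=C: 1 × 597 = 597
  H–Cl: 1 × 423 = 423
  Σ(broken) = 3930 kJ
Bonds formed (products):
  C–C: 2 × 360 = 720
  C–Cl: 1 × 336 = 336
  C–H: 7 × 425 = 2975
  Σ(formed) = 4031 kJ
ΔH = Σ(broken) − Σ(formed) = 3930 − 4031 = −101 kJ

ΔH ≈ −101 kJ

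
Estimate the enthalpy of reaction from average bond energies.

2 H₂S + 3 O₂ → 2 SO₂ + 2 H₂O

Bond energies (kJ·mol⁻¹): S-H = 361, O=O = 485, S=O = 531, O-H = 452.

ΔH ≈ −1033 kJ

Bonds broken (reactants):
  O=O: 3 × 485 = 1455
  S-H: 4 × 361 = 1444
  Σ(broken) = 2899 kJ
Bonds formed (products):
  O-H: 4 × 452 = 1808
  S=O: 4 × 531 = 2124
  Σ(formed) = 3932 kJ
ΔH = Σ(broken) − Σ(formed) = 2899 − 3932 = −1033 kJ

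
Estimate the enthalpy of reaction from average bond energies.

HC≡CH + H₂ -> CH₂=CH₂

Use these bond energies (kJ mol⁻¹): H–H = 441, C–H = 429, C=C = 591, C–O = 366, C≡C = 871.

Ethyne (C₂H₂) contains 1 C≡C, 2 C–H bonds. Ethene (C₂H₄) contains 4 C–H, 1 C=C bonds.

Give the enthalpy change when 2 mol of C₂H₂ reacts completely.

Bonds broken (reactants):
  C≡C: 1 × 871 = 871
  C–H: 2 × 429 = 858
  H–H: 1 × 441 = 441
  Σ(broken) = 2170 kJ
Bonds formed (products):
  C–H: 4 × 429 = 1716
  C=C: 1 × 591 = 591
  Σ(formed) = 2307 kJ
ΔH = Σ(broken) − Σ(formed) = 2170 − 2307 = −137 kJ
For 2× the reaction as written: 2 × (−137) = −274 kJ

ΔH = −274 kJ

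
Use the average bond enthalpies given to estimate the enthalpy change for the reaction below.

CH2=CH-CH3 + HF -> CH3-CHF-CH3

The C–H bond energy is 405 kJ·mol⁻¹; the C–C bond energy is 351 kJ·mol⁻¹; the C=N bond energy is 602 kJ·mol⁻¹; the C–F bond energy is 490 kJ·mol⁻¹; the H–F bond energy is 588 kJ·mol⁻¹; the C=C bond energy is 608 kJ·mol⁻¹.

ΔH ≈ −50 kJ

Bonds broken (reactants):
  C–C: 1 × 351 = 351
  C–H: 6 × 405 = 2430
  C=C: 1 × 608 = 608
  H–F: 1 × 588 = 588
  Σ(broken) = 3977 kJ
Bonds formed (products):
  C–C: 2 × 351 = 702
  C–F: 1 × 490 = 490
  C–H: 7 × 405 = 2835
  Σ(formed) = 4027 kJ
ΔH = Σ(broken) − Σ(formed) = 3977 − 4027 = −50 kJ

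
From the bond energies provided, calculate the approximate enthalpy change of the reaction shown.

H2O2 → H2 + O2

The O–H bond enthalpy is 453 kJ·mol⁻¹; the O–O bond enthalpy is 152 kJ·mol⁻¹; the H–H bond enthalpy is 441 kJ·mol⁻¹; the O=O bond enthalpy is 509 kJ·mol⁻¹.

ΔH ≈ +108 kJ

Bonds broken (reactants):
  O–H: 2 × 453 = 906
  O–O: 1 × 152 = 152
  Σ(broken) = 1058 kJ
Bonds formed (products):
  H–H: 1 × 441 = 441
  O=O: 1 × 509 = 509
  Σ(formed) = 950 kJ
ΔH = Σ(broken) − Σ(formed) = 1058 − 950 = +108 kJ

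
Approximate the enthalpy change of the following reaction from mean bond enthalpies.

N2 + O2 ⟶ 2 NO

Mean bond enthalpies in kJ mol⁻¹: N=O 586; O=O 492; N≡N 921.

Bonds broken (reactants):
  N≡N: 1 × 921 = 921
  O=O: 1 × 492 = 492
  Σ(broken) = 1413 kJ
Bonds formed (products):
  N=O: 2 × 586 = 1172
  Σ(formed) = 1172 kJ
ΔH = Σ(broken) − Σ(formed) = 1413 − 1172 = +241 kJ

ΔH ≈ +241 kJ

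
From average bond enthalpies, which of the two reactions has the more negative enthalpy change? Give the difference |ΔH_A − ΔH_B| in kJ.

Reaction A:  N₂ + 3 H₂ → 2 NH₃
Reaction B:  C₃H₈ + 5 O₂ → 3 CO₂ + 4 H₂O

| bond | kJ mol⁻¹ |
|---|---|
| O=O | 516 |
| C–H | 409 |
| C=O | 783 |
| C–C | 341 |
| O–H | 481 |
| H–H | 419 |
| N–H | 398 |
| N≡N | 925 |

Reaction A:
  Bonds broken (reactants):
    H–H: 3 × 419 = 1257
    N≡N: 1 × 925 = 925
    Σ(broken) = 2182 kJ
  Bonds formed (products):
    N–H: 6 × 398 = 2388
    Σ(formed) = 2388 kJ
  ΔH_A = 2182 − 2388 = −206 kJ
Reaction B:
  Bonds broken (reactants):
    C–C: 2 × 341 = 682
    C–H: 8 × 409 = 3272
    O=O: 5 × 516 = 2580
    Σ(broken) = 6534 kJ
  Bonds formed (products):
    C=O: 6 × 783 = 4698
    O–H: 8 × 481 = 3848
    Σ(formed) = 8546 kJ
  ΔH_B = 6534 − 8546 = −2012 kJ
ΔH_A − ΔH_B = +1806 kJ, so reaction B has the more negative ΔH; |ΔH_A − ΔH_B| = 1806 kJ.

Reaction B, by 1806 kJ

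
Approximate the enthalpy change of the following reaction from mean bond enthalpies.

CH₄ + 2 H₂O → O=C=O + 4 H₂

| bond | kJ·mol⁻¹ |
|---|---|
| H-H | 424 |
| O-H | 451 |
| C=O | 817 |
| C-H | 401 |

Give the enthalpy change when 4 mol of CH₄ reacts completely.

Bonds broken (reactants):
  C-H: 4 × 401 = 1604
  O-H: 4 × 451 = 1804
  Σ(broken) = 3408 kJ
Bonds formed (products):
  C=O: 2 × 817 = 1634
  H-H: 4 × 424 = 1696
  Σ(formed) = 3330 kJ
ΔH = Σ(broken) − Σ(formed) = 3408 − 3330 = +78 kJ
For 4× the reaction as written: 4 × (+78) = +312 kJ

ΔH = +312 kJ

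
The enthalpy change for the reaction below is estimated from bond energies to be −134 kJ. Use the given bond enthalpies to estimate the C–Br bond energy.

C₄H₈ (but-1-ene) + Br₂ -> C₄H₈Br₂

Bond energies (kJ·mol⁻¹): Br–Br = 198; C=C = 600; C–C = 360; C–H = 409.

Let D be the C–Br bond energy.
Σ(broken) = 1×198 + 2×360 + 8×409 + 1×600 = 4790
Σ(formed) = 2×D + 3×360 + 8×409 = 4352 + 2D
ΔH = Σ(broken) − Σ(formed) = (4790) − (4352 + 2D) = +438 − 2D
Setting this equal to −134 kJ gives 2D = 572, so D = 286 kJ/mol.

D(C–Br) ≈ 286 kJ/mol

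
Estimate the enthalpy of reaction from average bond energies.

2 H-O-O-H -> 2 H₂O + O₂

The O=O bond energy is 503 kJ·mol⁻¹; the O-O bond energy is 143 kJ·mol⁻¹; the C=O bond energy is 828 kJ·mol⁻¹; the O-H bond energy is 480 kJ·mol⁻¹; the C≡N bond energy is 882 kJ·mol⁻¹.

Bonds broken (reactants):
  O-H: 4 × 480 = 1920
  O-O: 2 × 143 = 286
  Σ(broken) = 2206 kJ
Bonds formed (products):
  O-H: 4 × 480 = 1920
  O=O: 1 × 503 = 503
  Σ(formed) = 2423 kJ
ΔH = Σ(broken) − Σ(formed) = 2206 − 2423 = −217 kJ

ΔH ≈ −217 kJ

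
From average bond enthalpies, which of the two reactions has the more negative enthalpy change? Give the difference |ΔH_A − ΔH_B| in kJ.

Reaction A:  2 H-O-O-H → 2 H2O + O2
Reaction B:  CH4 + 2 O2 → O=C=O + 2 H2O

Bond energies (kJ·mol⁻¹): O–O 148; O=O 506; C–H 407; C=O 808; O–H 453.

Reaction B, by 578 kJ

Reaction A:
  Bonds broken (reactants):
    O–H: 4 × 453 = 1812
    O–O: 2 × 148 = 296
    Σ(broken) = 2108 kJ
  Bonds formed (products):
    O–H: 4 × 453 = 1812
    O=O: 1 × 506 = 506
    Σ(formed) = 2318 kJ
  ΔH_A = 2108 − 2318 = −210 kJ
Reaction B:
  Bonds broken (reactants):
    C–H: 4 × 407 = 1628
    O=O: 2 × 506 = 1012
    Σ(broken) = 2640 kJ
  Bonds formed (products):
    C=O: 2 × 808 = 1616
    O–H: 4 × 453 = 1812
    Σ(formed) = 3428 kJ
  ΔH_B = 2640 − 3428 = −788 kJ
ΔH_A − ΔH_B = +578 kJ, so reaction B has the more negative ΔH; |ΔH_A − ΔH_B| = 578 kJ.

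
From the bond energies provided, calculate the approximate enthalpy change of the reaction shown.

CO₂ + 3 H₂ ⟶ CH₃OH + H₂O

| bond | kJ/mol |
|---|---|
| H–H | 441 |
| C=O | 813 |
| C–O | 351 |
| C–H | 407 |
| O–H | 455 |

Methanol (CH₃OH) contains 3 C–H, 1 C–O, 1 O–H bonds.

ΔH ≈ +12 kJ

Bonds broken (reactants):
  C=O: 2 × 813 = 1626
  H–H: 3 × 441 = 1323
  Σ(broken) = 2949 kJ
Bonds formed (products):
  C–H: 3 × 407 = 1221
  C–O: 1 × 351 = 351
  O–H: 3 × 455 = 1365
  Σ(formed) = 2937 kJ
ΔH = Σ(broken) − Σ(formed) = 2949 − 2937 = +12 kJ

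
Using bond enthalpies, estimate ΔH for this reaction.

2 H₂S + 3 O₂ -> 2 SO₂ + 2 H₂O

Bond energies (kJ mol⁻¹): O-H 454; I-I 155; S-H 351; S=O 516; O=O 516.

ΔH ≈ −928 kJ

Bonds broken (reactants):
  O=O: 3 × 516 = 1548
  S-H: 4 × 351 = 1404
  Σ(broken) = 2952 kJ
Bonds formed (products):
  O-H: 4 × 454 = 1816
  S=O: 4 × 516 = 2064
  Σ(formed) = 3880 kJ
ΔH = Σ(broken) − Σ(formed) = 2952 − 3880 = −928 kJ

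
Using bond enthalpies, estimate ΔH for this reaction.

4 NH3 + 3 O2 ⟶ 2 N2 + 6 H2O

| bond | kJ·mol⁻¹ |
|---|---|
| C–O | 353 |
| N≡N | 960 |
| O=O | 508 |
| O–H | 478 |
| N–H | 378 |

ΔH ≈ −1596 kJ

Bonds broken (reactants):
  N–H: 12 × 378 = 4536
  O=O: 3 × 508 = 1524
  Σ(broken) = 6060 kJ
Bonds formed (products):
  N≡N: 2 × 960 = 1920
  O–H: 12 × 478 = 5736
  Σ(formed) = 7656 kJ
ΔH = Σ(broken) − Σ(formed) = 6060 − 7656 = −1596 kJ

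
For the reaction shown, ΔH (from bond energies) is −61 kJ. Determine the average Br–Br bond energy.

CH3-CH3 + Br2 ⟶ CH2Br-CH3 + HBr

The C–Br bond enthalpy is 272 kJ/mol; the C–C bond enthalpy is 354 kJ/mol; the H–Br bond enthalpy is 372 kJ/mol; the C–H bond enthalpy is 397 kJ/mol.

D(Br–Br) ≈ 186 kJ/mol

Let D be the Br–Br bond energy.
Σ(broken) = 1×D + 1×354 + 6×397 = 2736 + D
Σ(formed) = 1×272 + 1×354 + 5×397 + 1×372 = 2983
ΔH = Σ(broken) − Σ(formed) = (2736 + D) − (2983) = −247 + D
Setting this equal to −61 kJ gives D = 186 kJ/mol.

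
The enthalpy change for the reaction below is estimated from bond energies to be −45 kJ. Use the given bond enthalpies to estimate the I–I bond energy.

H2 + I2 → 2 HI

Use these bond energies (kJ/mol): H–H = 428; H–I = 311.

Let D be the I–I bond energy.
Σ(broken) = 1×428 + 1×D = 428 + D
Σ(formed) = 2×311 = 622
ΔH = Σ(broken) − Σ(formed) = (428 + D) − (622) = −194 + D
Setting this equal to −45 kJ gives D = 149 kJ/mol.

D(I–I) ≈ 149 kJ/mol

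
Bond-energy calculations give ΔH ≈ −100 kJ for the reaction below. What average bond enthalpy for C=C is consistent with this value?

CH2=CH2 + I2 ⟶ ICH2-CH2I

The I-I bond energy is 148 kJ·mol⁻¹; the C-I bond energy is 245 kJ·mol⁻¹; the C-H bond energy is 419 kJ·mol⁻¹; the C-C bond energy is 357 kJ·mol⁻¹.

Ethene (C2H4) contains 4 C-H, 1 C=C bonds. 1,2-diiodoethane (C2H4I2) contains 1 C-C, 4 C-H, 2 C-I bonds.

Let D be the C=C bond energy.
Σ(broken) = 4×419 + 1×D + 1×148 = 1824 + D
Σ(formed) = 1×357 + 4×419 + 2×245 = 2523
ΔH = Σ(broken) − Σ(formed) = (1824 + D) − (2523) = −699 + D
Setting this equal to −100 kJ gives D = 599 kJ/mol.

D(C=C) ≈ 599 kJ/mol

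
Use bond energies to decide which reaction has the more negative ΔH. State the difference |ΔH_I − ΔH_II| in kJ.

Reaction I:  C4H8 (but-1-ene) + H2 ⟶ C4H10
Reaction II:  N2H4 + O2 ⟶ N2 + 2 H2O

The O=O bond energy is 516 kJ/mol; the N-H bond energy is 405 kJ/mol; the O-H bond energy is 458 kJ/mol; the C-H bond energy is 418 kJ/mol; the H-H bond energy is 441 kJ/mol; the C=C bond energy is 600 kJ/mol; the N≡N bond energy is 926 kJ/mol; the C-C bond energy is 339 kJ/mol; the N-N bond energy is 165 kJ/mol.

Reaction I:
  Bonds broken (reactants):
    C-C: 2 × 339 = 678
    C-H: 8 × 418 = 3344
    C=C: 1 × 600 = 600
    H-H: 1 × 441 = 441
    Σ(broken) = 5063 kJ
  Bonds formed (products):
    C-C: 3 × 339 = 1017
    C-H: 10 × 418 = 4180
    Σ(formed) = 5197 kJ
  ΔH_I = 5063 − 5197 = −134 kJ
Reaction II:
  Bonds broken (reactants):
    N-H: 4 × 405 = 1620
    N-N: 1 × 165 = 165
    O=O: 1 × 516 = 516
    Σ(broken) = 2301 kJ
  Bonds formed (products):
    N≡N: 1 × 926 = 926
    O-H: 4 × 458 = 1832
    Σ(formed) = 2758 kJ
  ΔH_II = 2301 − 2758 = −457 kJ
ΔH_I − ΔH_II = +323 kJ, so reaction II has the more negative ΔH; |ΔH_I − ΔH_II| = 323 kJ.

Reaction II, by 323 kJ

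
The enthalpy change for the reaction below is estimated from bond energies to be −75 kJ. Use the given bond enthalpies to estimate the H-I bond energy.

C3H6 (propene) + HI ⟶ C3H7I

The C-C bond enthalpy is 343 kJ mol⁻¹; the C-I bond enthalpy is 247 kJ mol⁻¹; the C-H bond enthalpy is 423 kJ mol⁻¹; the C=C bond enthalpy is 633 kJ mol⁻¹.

Let D be the H-I bond energy.
Σ(broken) = 1×343 + 6×423 + 1×633 + 1×D = 3514 + D
Σ(formed) = 2×343 + 7×423 + 1×247 = 3894
ΔH = Σ(broken) − Σ(formed) = (3514 + D) − (3894) = −380 + D
Setting this equal to −75 kJ gives D = 305 kJ/mol.

D(H-I) ≈ 305 kJ/mol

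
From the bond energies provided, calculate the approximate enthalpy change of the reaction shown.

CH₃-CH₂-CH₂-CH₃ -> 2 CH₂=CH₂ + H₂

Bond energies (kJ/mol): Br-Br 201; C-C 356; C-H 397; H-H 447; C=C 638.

ΔH ≈ +139 kJ

Bonds broken (reactants):
  C-C: 3 × 356 = 1068
  C-H: 10 × 397 = 3970
  Σ(broken) = 5038 kJ
Bonds formed (products):
  C-H: 8 × 397 = 3176
  C=C: 2 × 638 = 1276
  H-H: 1 × 447 = 447
  Σ(formed) = 4899 kJ
ΔH = Σ(broken) − Σ(formed) = 5038 − 4899 = +139 kJ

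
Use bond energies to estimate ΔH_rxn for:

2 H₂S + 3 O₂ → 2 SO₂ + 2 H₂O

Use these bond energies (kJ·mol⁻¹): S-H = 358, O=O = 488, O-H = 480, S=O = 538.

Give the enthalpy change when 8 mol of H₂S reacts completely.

ΔH = −4704 kJ

Bonds broken (reactants):
  O=O: 3 × 488 = 1464
  S-H: 4 × 358 = 1432
  Σ(broken) = 2896 kJ
Bonds formed (products):
  O-H: 4 × 480 = 1920
  S=O: 4 × 538 = 2152
  Σ(formed) = 4072 kJ
ΔH = Σ(broken) − Σ(formed) = 2896 − 4072 = −1176 kJ
For 4× the reaction as written: 4 × (−1176) = −4704 kJ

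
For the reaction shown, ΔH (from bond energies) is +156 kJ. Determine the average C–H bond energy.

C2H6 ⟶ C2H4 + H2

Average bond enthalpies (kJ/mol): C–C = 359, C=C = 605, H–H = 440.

Let D be the C–H bond energy.
Σ(broken) = 1×359 + 6×D = 359 + 6D
Σ(formed) = 4×D + 1×605 + 1×440 = 1045 + 4D
ΔH = Σ(broken) − Σ(formed) = (359 + 6D) − (1045 + 4D) = −686 + 2D
Setting this equal to +156 kJ gives 2D = 842, so D = 421 kJ/mol.

D(C–H) ≈ 421 kJ/mol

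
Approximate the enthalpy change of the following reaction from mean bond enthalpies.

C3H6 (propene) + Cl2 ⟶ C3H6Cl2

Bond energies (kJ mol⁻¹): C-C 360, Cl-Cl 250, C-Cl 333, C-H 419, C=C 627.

Bonds broken (reactants):
  C-C: 1 × 360 = 360
  C-H: 6 × 419 = 2514
  C=C: 1 × 627 = 627
  Cl-Cl: 1 × 250 = 250
  Σ(broken) = 3751 kJ
Bonds formed (products):
  C-C: 2 × 360 = 720
  C-Cl: 2 × 333 = 666
  C-H: 6 × 419 = 2514
  Σ(formed) = 3900 kJ
ΔH = Σ(broken) − Σ(formed) = 3751 − 3900 = −149 kJ

ΔH ≈ −149 kJ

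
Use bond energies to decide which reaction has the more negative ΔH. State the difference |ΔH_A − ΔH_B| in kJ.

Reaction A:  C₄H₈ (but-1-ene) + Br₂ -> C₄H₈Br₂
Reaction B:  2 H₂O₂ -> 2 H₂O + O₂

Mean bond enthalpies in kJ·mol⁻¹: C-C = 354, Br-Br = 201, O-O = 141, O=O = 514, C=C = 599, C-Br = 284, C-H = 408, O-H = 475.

Reaction A:
  Bonds broken (reactants):
    Br-Br: 1 × 201 = 201
    C-C: 2 × 354 = 708
    C-H: 8 × 408 = 3264
    C=C: 1 × 599 = 599
    Σ(broken) = 4772 kJ
  Bonds formed (products):
    C-Br: 2 × 284 = 568
    C-C: 3 × 354 = 1062
    C-H: 8 × 408 = 3264
    Σ(formed) = 4894 kJ
  ΔH_A = 4772 − 4894 = −122 kJ
Reaction B:
  Bonds broken (reactants):
    O-H: 4 × 475 = 1900
    O-O: 2 × 141 = 282
    Σ(broken) = 2182 kJ
  Bonds formed (products):
    O-H: 4 × 475 = 1900
    O=O: 1 × 514 = 514
    Σ(formed) = 2414 kJ
  ΔH_B = 2182 − 2414 = −232 kJ
ΔH_A − ΔH_B = +110 kJ, so reaction B has the more negative ΔH; |ΔH_A − ΔH_B| = 110 kJ.

Reaction B, by 110 kJ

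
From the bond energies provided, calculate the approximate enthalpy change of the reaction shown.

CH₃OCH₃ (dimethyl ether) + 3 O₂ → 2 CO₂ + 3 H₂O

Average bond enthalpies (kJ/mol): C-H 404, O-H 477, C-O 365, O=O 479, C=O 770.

Bonds broken (reactants):
  C-H: 6 × 404 = 2424
  C-O: 2 × 365 = 730
  O=O: 3 × 479 = 1437
  Σ(broken) = 4591 kJ
Bonds formed (products):
  C=O: 4 × 770 = 3080
  O-H: 6 × 477 = 2862
  Σ(formed) = 5942 kJ
ΔH = Σ(broken) − Σ(formed) = 4591 − 5942 = −1351 kJ

ΔH ≈ −1351 kJ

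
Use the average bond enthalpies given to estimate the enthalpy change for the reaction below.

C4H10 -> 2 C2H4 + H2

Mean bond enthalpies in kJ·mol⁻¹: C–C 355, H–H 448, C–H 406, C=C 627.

ΔH ≈ +175 kJ

Bonds broken (reactants):
  C–C: 3 × 355 = 1065
  C–H: 10 × 406 = 4060
  Σ(broken) = 5125 kJ
Bonds formed (products):
  C–H: 8 × 406 = 3248
  C=C: 2 × 627 = 1254
  H–H: 1 × 448 = 448
  Σ(formed) = 4950 kJ
ΔH = Σ(broken) − Σ(formed) = 5125 − 4950 = +175 kJ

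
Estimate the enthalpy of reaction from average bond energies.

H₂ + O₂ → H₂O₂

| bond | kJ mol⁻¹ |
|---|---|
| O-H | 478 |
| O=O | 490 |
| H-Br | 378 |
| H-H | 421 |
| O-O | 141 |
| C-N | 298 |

ΔH ≈ −186 kJ

Bonds broken (reactants):
  H-H: 1 × 421 = 421
  O=O: 1 × 490 = 490
  Σ(broken) = 911 kJ
Bonds formed (products):
  O-H: 2 × 478 = 956
  O-O: 1 × 141 = 141
  Σ(formed) = 1097 kJ
ΔH = Σ(broken) − Σ(formed) = 911 − 1097 = −186 kJ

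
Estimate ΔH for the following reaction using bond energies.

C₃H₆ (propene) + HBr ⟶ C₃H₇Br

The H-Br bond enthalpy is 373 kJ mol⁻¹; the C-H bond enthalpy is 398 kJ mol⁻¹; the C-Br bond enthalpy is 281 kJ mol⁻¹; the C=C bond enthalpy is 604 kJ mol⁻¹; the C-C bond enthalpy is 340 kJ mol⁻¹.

ΔH ≈ −42 kJ

Bonds broken (reactants):
  C-C: 1 × 340 = 340
  C-H: 6 × 398 = 2388
  C=C: 1 × 604 = 604
  H-Br: 1 × 373 = 373
  Σ(broken) = 3705 kJ
Bonds formed (products):
  C-Br: 1 × 281 = 281
  C-C: 2 × 340 = 680
  C-H: 7 × 398 = 2786
  Σ(formed) = 3747 kJ
ΔH = Σ(broken) − Σ(formed) = 3705 − 3747 = −42 kJ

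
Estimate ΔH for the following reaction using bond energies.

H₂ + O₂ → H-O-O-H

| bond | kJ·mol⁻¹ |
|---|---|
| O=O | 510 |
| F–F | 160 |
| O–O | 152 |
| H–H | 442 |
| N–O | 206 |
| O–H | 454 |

Bonds broken (reactants):
  H–H: 1 × 442 = 442
  O=O: 1 × 510 = 510
  Σ(broken) = 952 kJ
Bonds formed (products):
  O–H: 2 × 454 = 908
  O–O: 1 × 152 = 152
  Σ(formed) = 1060 kJ
ΔH = Σ(broken) − Σ(formed) = 952 − 1060 = −108 kJ

ΔH ≈ −108 kJ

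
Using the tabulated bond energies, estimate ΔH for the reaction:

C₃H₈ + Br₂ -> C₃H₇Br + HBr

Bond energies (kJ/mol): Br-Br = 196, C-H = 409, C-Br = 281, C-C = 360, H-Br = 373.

Bonds broken (reactants):
  Br-Br: 1 × 196 = 196
  C-C: 2 × 360 = 720
  C-H: 8 × 409 = 3272
  Σ(broken) = 4188 kJ
Bonds formed (products):
  C-Br: 1 × 281 = 281
  C-C: 2 × 360 = 720
  C-H: 7 × 409 = 2863
  H-Br: 1 × 373 = 373
  Σ(formed) = 4237 kJ
ΔH = Σ(broken) − Σ(formed) = 4188 − 4237 = −49 kJ

ΔH ≈ −49 kJ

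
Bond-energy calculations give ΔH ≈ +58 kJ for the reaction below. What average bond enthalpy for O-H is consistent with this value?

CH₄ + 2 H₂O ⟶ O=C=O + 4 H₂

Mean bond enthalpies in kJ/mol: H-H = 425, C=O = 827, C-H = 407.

D(O-H) ≈ 446 kJ/mol

Let D be the O-H bond energy.
Σ(broken) = 4×407 + 4×D = 1628 + 4D
Σ(formed) = 2×827 + 4×425 = 3354
ΔH = Σ(broken) − Σ(formed) = (1628 + 4D) − (3354) = −1726 + 4D
Setting this equal to +58 kJ gives 4D = 1784, so D = 446 kJ/mol.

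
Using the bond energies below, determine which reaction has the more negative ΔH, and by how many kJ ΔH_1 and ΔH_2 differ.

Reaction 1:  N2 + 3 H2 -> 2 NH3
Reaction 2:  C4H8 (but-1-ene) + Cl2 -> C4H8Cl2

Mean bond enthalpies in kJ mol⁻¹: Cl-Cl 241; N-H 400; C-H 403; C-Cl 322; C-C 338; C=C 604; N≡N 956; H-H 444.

Reaction 2, by 25 kJ

Reaction 1:
  Bonds broken (reactants):
    H-H: 3 × 444 = 1332
    N≡N: 1 × 956 = 956
    Σ(broken) = 2288 kJ
  Bonds formed (products):
    N-H: 6 × 400 = 2400
    Σ(formed) = 2400 kJ
  ΔH_1 = 2288 − 2400 = −112 kJ
Reaction 2:
  Bonds broken (reactants):
    C-C: 2 × 338 = 676
    C-H: 8 × 403 = 3224
    C=C: 1 × 604 = 604
    Cl-Cl: 1 × 241 = 241
    Σ(broken) = 4745 kJ
  Bonds formed (products):
    C-C: 3 × 338 = 1014
    C-Cl: 2 × 322 = 644
    C-H: 8 × 403 = 3224
    Σ(formed) = 4882 kJ
  ΔH_2 = 4745 − 4882 = −137 kJ
ΔH_1 − ΔH_2 = +25 kJ, so reaction 2 has the more negative ΔH; |ΔH_1 − ΔH_2| = 25 kJ.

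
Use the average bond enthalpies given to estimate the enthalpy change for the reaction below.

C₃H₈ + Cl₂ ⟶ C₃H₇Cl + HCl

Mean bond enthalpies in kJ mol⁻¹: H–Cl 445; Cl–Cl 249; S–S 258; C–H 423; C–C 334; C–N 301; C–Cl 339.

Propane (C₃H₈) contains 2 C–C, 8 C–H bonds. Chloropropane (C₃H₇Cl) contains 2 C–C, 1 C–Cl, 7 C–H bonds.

Bonds broken (reactants):
  C–C: 2 × 334 = 668
  C–H: 8 × 423 = 3384
  Cl–Cl: 1 × 249 = 249
  Σ(broken) = 4301 kJ
Bonds formed (products):
  C–C: 2 × 334 = 668
  C–Cl: 1 × 339 = 339
  C–H: 7 × 423 = 2961
  H–Cl: 1 × 445 = 445
  Σ(formed) = 4413 kJ
ΔH = Σ(broken) − Σ(formed) = 4301 − 4413 = −112 kJ

ΔH ≈ −112 kJ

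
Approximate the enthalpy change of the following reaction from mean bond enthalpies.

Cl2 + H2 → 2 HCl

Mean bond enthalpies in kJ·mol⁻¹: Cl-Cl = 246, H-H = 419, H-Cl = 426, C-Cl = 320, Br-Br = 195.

ΔH ≈ −187 kJ

Bonds broken (reactants):
  Cl-Cl: 1 × 246 = 246
  H-H: 1 × 419 = 419
  Σ(broken) = 665 kJ
Bonds formed (products):
  H-Cl: 2 × 426 = 852
  Σ(formed) = 852 kJ
ΔH = Σ(broken) − Σ(formed) = 665 − 852 = −187 kJ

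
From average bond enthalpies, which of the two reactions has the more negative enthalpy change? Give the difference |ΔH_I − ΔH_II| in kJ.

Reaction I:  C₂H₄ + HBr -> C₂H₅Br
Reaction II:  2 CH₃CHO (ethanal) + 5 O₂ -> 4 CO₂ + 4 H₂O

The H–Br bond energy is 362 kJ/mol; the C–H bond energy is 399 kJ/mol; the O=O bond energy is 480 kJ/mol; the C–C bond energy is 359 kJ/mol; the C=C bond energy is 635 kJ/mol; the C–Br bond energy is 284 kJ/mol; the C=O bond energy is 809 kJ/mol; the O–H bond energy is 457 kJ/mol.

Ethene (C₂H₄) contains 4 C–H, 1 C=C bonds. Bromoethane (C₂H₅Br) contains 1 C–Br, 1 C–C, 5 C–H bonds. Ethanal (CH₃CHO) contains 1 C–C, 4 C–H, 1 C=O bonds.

Reaction II, by 2155 kJ

Reaction I:
  Bonds broken (reactants):
    C–H: 4 × 399 = 1596
    C=C: 1 × 635 = 635
    H–Br: 1 × 362 = 362
    Σ(broken) = 2593 kJ
  Bonds formed (products):
    C–Br: 1 × 284 = 284
    C–C: 1 × 359 = 359
    C–H: 5 × 399 = 1995
    Σ(formed) = 2638 kJ
  ΔH_I = 2593 − 2638 = −45 kJ
Reaction II:
  Bonds broken (reactants):
    C–C: 2 × 359 = 718
    C–H: 8 × 399 = 3192
    C=O: 2 × 809 = 1618
    O=O: 5 × 480 = 2400
    Σ(broken) = 7928 kJ
  Bonds formed (products):
    C=O: 8 × 809 = 6472
    O–H: 8 × 457 = 3656
    Σ(formed) = 10128 kJ
  ΔH_II = 7928 − 10128 = −2200 kJ
ΔH_I − ΔH_II = +2155 kJ, so reaction II has the more negative ΔH; |ΔH_I − ΔH_II| = 2155 kJ.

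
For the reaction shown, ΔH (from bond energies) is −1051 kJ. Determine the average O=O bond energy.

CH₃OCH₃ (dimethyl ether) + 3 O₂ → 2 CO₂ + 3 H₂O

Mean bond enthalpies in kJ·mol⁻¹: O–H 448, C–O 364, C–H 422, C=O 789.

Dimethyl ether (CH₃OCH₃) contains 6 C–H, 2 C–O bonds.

D(O=O) ≈ 511 kJ/mol

Let D be the O=O bond energy.
Σ(broken) = 6×422 + 2×364 + 3×D = 3260 + 3D
Σ(formed) = 4×789 + 6×448 = 5844
ΔH = Σ(broken) − Σ(formed) = (3260 + 3D) − (5844) = −2584 + 3D
Setting this equal to −1051 kJ gives 3D = 1533, so D = 511 kJ/mol.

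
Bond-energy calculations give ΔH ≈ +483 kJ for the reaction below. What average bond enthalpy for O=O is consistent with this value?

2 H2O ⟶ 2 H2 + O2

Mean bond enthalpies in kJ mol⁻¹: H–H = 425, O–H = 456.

Let D be the O=O bond energy.
Σ(broken) = 4×456 = 1824
Σ(formed) = 2×425 + 1×D = 850 + D
ΔH = Σ(broken) − Σ(formed) = (1824) − (850 + D) = +974 − D
Setting this equal to +483 kJ gives D = 491 kJ/mol.

D(O=O) ≈ 491 kJ/mol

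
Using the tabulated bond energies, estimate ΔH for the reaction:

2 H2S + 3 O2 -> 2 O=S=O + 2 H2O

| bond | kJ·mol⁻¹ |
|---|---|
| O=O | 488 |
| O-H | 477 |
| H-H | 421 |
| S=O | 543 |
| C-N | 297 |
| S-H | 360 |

ΔH ≈ −1176 kJ

Bonds broken (reactants):
  O=O: 3 × 488 = 1464
  S-H: 4 × 360 = 1440
  Σ(broken) = 2904 kJ
Bonds formed (products):
  O-H: 4 × 477 = 1908
  S=O: 4 × 543 = 2172
  Σ(formed) = 4080 kJ
ΔH = Σ(broken) − Σ(formed) = 2904 − 4080 = −1176 kJ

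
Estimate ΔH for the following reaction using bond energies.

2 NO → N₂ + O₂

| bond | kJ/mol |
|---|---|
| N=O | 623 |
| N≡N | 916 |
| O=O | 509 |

Bonds broken (reactants):
  N=O: 2 × 623 = 1246
  Σ(broken) = 1246 kJ
Bonds formed (products):
  N≡N: 1 × 916 = 916
  O=O: 1 × 509 = 509
  Σ(formed) = 1425 kJ
ΔH = Σ(broken) − Σ(formed) = 1246 − 1425 = −179 kJ

ΔH ≈ −179 kJ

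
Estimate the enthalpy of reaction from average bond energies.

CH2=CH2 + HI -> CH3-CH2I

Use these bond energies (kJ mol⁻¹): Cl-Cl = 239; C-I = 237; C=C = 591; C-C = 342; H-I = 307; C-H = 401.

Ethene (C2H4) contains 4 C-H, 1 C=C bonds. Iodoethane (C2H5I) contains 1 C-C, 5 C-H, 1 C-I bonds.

Bonds broken (reactants):
  C-H: 4 × 401 = 1604
  C=C: 1 × 591 = 591
  H-I: 1 × 307 = 307
  Σ(broken) = 2502 kJ
Bonds formed (products):
  C-C: 1 × 342 = 342
  C-H: 5 × 401 = 2005
  C-I: 1 × 237 = 237
  Σ(formed) = 2584 kJ
ΔH = Σ(broken) − Σ(formed) = 2502 − 2584 = −82 kJ

ΔH ≈ −82 kJ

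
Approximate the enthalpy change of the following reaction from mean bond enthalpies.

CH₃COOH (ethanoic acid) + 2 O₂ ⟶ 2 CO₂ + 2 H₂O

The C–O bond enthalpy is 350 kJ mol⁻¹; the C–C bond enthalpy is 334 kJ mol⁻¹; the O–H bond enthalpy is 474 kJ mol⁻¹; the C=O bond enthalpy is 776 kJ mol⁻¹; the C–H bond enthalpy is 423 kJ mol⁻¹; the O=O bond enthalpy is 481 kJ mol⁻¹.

Bonds broken (reactants):
  C–C: 1 × 334 = 334
  C–H: 3 × 423 = 1269
  C–O: 1 × 350 = 350
  C=O: 1 × 776 = 776
  O–H: 1 × 474 = 474
  O=O: 2 × 481 = 962
  Σ(broken) = 4165 kJ
Bonds formed (products):
  C=O: 4 × 776 = 3104
  O–H: 4 × 474 = 1896
  Σ(formed) = 5000 kJ
ΔH = Σ(broken) − Σ(formed) = 4165 − 5000 = −835 kJ

ΔH ≈ −835 kJ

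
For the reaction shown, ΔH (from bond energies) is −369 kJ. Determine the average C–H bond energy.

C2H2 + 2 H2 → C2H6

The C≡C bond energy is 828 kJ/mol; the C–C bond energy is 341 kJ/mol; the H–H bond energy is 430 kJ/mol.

Let D be the C–H bond energy.
Σ(broken) = 1×828 + 2×D + 2×430 = 1688 + 2D
Σ(formed) = 1×341 + 6×D = 341 + 6D
ΔH = Σ(broken) − Σ(formed) = (1688 + 2D) − (341 + 6D) = +1347 − 4D
Setting this equal to −369 kJ gives 4D = 1716, so D = 429 kJ/mol.

D(C–H) ≈ 429 kJ/mol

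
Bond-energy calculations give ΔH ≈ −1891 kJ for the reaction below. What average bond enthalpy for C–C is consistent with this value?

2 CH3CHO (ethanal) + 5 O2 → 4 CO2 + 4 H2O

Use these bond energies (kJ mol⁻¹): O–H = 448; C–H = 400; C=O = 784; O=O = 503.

D(C–C) ≈ 341 kJ/mol

Let D be the C–C bond energy.
Σ(broken) = 2×D + 8×400 + 2×784 + 5×503 = 7283 + 2D
Σ(formed) = 8×784 + 8×448 = 9856
ΔH = Σ(broken) − Σ(formed) = (7283 + 2D) − (9856) = −2573 + 2D
Setting this equal to −1891 kJ gives 2D = 682, so D = 341 kJ/mol.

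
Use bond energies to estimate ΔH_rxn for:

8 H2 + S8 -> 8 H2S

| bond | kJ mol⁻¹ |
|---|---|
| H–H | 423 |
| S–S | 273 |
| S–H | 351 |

Bonds broken (reactants):
  H–H: 8 × 423 = 3384
  S–S: 8 × 273 = 2184
  Σ(broken) = 5568 kJ
Bonds formed (products):
  S–H: 16 × 351 = 5616
  Σ(formed) = 5616 kJ
ΔH = Σ(broken) − Σ(formed) = 5568 − 5616 = −48 kJ

ΔH ≈ −48 kJ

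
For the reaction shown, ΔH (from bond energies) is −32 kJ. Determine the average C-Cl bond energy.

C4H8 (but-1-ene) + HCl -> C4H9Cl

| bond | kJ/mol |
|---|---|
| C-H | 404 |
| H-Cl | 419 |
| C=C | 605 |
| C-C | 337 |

D(C-Cl) ≈ 315 kJ/mol

Let D be the C-Cl bond energy.
Σ(broken) = 2×337 + 8×404 + 1×605 + 1×419 = 4930
Σ(formed) = 3×337 + 1×D + 9×404 = 4647 + D
ΔH = Σ(broken) − Σ(formed) = (4930) − (4647 + D) = +283 − D
Setting this equal to −32 kJ gives D = 315 kJ/mol.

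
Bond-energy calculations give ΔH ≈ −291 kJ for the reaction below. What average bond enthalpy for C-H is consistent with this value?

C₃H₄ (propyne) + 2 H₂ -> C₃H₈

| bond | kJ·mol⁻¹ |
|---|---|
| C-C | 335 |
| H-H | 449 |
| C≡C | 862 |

D(C-H) ≈ 429 kJ/mol

Let D be the C-H bond energy.
Σ(broken) = 1×862 + 1×335 + 4×D + 2×449 = 2095 + 4D
Σ(formed) = 2×335 + 8×D = 670 + 8D
ΔH = Σ(broken) − Σ(formed) = (2095 + 4D) − (670 + 8D) = +1425 − 4D
Setting this equal to −291 kJ gives 4D = 1716, so D = 429 kJ/mol.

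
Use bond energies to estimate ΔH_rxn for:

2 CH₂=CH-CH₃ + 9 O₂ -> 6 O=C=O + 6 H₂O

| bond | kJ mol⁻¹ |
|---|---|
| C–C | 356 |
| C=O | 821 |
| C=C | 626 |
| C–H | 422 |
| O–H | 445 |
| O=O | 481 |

Bonds broken (reactants):
  C–C: 2 × 356 = 712
  C–H: 12 × 422 = 5064
  C=C: 2 × 626 = 1252
  O=O: 9 × 481 = 4329
  Σ(broken) = 11357 kJ
Bonds formed (products):
  C=O: 12 × 821 = 9852
  O–H: 12 × 445 = 5340
  Σ(formed) = 15192 kJ
ΔH = Σ(broken) − Σ(formed) = 11357 − 15192 = −3835 kJ

ΔH ≈ −3835 kJ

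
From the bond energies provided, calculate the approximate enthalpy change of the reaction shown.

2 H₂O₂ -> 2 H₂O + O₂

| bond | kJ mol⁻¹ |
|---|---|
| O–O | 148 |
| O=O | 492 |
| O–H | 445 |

Bonds broken (reactants):
  O–H: 4 × 445 = 1780
  O–O: 2 × 148 = 296
  Σ(broken) = 2076 kJ
Bonds formed (products):
  O–H: 4 × 445 = 1780
  O=O: 1 × 492 = 492
  Σ(formed) = 2272 kJ
ΔH = Σ(broken) − Σ(formed) = 2076 − 2272 = −196 kJ

ΔH ≈ −196 kJ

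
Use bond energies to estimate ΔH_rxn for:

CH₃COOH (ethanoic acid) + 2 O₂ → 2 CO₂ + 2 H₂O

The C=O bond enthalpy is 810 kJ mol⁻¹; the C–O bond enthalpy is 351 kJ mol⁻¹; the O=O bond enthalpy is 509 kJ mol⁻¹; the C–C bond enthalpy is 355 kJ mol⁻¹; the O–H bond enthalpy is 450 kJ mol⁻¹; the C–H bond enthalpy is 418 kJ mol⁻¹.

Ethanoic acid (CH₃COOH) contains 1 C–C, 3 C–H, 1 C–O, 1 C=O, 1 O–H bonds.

Bonds broken (reactants):
  C–C: 1 × 355 = 355
  C–H: 3 × 418 = 1254
  C–O: 1 × 351 = 351
  C=O: 1 × 810 = 810
  O–H: 1 × 450 = 450
  O=O: 2 × 509 = 1018
  Σ(broken) = 4238 kJ
Bonds formed (products):
  C=O: 4 × 810 = 3240
  O–H: 4 × 450 = 1800
  Σ(formed) = 5040 kJ
ΔH = Σ(broken) − Σ(formed) = 4238 − 5040 = −802 kJ

ΔH ≈ −802 kJ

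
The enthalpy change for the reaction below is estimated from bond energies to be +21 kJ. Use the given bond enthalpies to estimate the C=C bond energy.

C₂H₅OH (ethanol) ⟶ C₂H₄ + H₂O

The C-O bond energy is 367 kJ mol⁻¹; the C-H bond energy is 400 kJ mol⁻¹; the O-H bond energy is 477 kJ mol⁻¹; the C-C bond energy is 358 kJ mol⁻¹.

Let D be the C=C bond energy.
Σ(broken) = 1×358 + 5×400 + 1×367 + 1×477 = 3202
Σ(formed) = 4×400 + 1×D + 2×477 = 2554 + D
ΔH = Σ(broken) − Σ(formed) = (3202) − (2554 + D) = +648 − D
Setting this equal to +21 kJ gives D = 627 kJ/mol.

D(C=C) ≈ 627 kJ/mol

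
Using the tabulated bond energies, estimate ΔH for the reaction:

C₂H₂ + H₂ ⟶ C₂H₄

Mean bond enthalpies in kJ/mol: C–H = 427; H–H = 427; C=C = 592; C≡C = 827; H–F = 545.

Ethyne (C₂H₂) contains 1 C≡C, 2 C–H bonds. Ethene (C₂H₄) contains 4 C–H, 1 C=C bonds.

ΔH ≈ −192 kJ

Bonds broken (reactants):
  C≡C: 1 × 827 = 827
  C–H: 2 × 427 = 854
  H–H: 1 × 427 = 427
  Σ(broken) = 2108 kJ
Bonds formed (products):
  C–H: 4 × 427 = 1708
  C=C: 1 × 592 = 592
  Σ(formed) = 2300 kJ
ΔH = Σ(broken) − Σ(formed) = 2108 − 2300 = −192 kJ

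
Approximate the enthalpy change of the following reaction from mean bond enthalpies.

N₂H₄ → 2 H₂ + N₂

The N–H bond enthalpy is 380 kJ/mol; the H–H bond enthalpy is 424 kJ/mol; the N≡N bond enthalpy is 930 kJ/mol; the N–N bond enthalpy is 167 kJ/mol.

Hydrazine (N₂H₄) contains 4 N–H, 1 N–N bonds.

ΔH ≈ −91 kJ

Bonds broken (reactants):
  N–H: 4 × 380 = 1520
  N–N: 1 × 167 = 167
  Σ(broken) = 1687 kJ
Bonds formed (products):
  H–H: 2 × 424 = 848
  N≡N: 1 × 930 = 930
  Σ(formed) = 1778 kJ
ΔH = Σ(broken) − Σ(formed) = 1687 − 1778 = −91 kJ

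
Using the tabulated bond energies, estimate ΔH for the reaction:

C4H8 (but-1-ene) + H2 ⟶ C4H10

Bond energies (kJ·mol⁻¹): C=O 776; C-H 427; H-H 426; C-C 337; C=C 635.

Bonds broken (reactants):
  C-C: 2 × 337 = 674
  C-H: 8 × 427 = 3416
  C=C: 1 × 635 = 635
  H-H: 1 × 426 = 426
  Σ(broken) = 5151 kJ
Bonds formed (products):
  C-C: 3 × 337 = 1011
  C-H: 10 × 427 = 4270
  Σ(formed) = 5281 kJ
ΔH = Σ(broken) − Σ(formed) = 5151 − 5281 = −130 kJ

ΔH ≈ −130 kJ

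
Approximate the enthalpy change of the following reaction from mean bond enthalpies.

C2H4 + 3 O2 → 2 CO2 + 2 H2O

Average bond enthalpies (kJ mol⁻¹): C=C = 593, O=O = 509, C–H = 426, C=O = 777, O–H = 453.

ΔH ≈ −1096 kJ

Bonds broken (reactants):
  C–H: 4 × 426 = 1704
  C=C: 1 × 593 = 593
  O=O: 3 × 509 = 1527
  Σ(broken) = 3824 kJ
Bonds formed (products):
  C=O: 4 × 777 = 3108
  O–H: 4 × 453 = 1812
  Σ(formed) = 4920 kJ
ΔH = Σ(broken) − Σ(formed) = 3824 − 4920 = −1096 kJ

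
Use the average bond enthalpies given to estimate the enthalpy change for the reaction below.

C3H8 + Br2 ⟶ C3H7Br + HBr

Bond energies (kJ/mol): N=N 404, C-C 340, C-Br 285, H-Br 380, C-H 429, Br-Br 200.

ΔH ≈ −36 kJ

Bonds broken (reactants):
  Br-Br: 1 × 200 = 200
  C-C: 2 × 340 = 680
  C-H: 8 × 429 = 3432
  Σ(broken) = 4312 kJ
Bonds formed (products):
  C-Br: 1 × 285 = 285
  C-C: 2 × 340 = 680
  C-H: 7 × 429 = 3003
  H-Br: 1 × 380 = 380
  Σ(formed) = 4348 kJ
ΔH = Σ(broken) − Σ(formed) = 4312 − 4348 = −36 kJ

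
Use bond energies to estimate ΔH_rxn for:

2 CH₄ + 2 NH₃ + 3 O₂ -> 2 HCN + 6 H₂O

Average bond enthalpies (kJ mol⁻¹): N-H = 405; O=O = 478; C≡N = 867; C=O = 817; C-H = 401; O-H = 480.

Bonds broken (reactants):
  C-H: 8 × 401 = 3208
  N-H: 6 × 405 = 2430
  O=O: 3 × 478 = 1434
  Σ(broken) = 7072 kJ
Bonds formed (products):
  C≡N: 2 × 867 = 1734
  C-H: 2 × 401 = 802
  O-H: 12 × 480 = 5760
  Σ(formed) = 8296 kJ
ΔH = Σ(broken) − Σ(formed) = 7072 − 8296 = −1224 kJ

ΔH ≈ −1224 kJ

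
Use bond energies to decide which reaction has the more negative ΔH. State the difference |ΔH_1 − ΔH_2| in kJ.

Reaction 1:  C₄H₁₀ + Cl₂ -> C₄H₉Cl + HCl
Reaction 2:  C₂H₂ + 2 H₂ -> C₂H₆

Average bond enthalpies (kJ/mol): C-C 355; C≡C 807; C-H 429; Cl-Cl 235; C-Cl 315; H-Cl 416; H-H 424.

Reaction 1:
  Bonds broken (reactants):
    C-C: 3 × 355 = 1065
    C-H: 10 × 429 = 4290
    Cl-Cl: 1 × 235 = 235
    Σ(broken) = 5590 kJ
  Bonds formed (products):
    C-C: 3 × 355 = 1065
    C-Cl: 1 × 315 = 315
    C-H: 9 × 429 = 3861
    H-Cl: 1 × 416 = 416
    Σ(formed) = 5657 kJ
  ΔH_1 = 5590 − 5657 = −67 kJ
Reaction 2:
  Bonds broken (reactants):
    C≡C: 1 × 807 = 807
    C-H: 2 × 429 = 858
    H-H: 2 × 424 = 848
    Σ(broken) = 2513 kJ
  Bonds formed (products):
    C-C: 1 × 355 = 355
    C-H: 6 × 429 = 2574
    Σ(formed) = 2929 kJ
  ΔH_2 = 2513 − 2929 = −416 kJ
ΔH_1 − ΔH_2 = +349 kJ, so reaction 2 has the more negative ΔH; |ΔH_1 − ΔH_2| = 349 kJ.

Reaction 2, by 349 kJ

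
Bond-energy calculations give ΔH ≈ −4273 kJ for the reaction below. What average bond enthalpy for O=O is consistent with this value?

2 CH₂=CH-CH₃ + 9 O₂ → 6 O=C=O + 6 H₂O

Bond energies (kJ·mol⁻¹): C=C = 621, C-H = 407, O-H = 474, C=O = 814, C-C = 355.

Let D be the O=O bond energy.
Σ(broken) = 2×355 + 12×407 + 2×621 + 9×D = 6836 + 9D
Σ(formed) = 12×814 + 12×474 = 15456
ΔH = Σ(broken) − Σ(formed) = (6836 + 9D) − (15456) = −8620 + 9D
Setting this equal to −4273 kJ gives 9D = 4347, so D = 483 kJ/mol.

D(O=O) ≈ 483 kJ/mol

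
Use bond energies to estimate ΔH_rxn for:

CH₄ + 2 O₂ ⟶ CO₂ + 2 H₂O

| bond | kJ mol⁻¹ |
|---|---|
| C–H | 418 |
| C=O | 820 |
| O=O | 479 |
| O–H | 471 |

ΔH ≈ −894 kJ

Bonds broken (reactants):
  C–H: 4 × 418 = 1672
  O=O: 2 × 479 = 958
  Σ(broken) = 2630 kJ
Bonds formed (products):
  C=O: 2 × 820 = 1640
  O–H: 4 × 471 = 1884
  Σ(formed) = 3524 kJ
ΔH = Σ(broken) − Σ(formed) = 2630 − 3524 = −894 kJ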